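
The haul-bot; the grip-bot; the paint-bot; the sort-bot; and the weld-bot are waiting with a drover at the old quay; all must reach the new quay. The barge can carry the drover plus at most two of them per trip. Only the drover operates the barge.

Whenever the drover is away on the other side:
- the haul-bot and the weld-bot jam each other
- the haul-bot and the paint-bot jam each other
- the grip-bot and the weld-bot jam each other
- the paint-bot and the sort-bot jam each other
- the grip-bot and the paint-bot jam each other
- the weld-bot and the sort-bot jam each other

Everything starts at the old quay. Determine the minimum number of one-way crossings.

Counting alone: the drover can take at most 2 across per trip to the new quay, so moving all 5 needs at least 3 loaded trips out, with a return between consecutive ones — at least 5 crossings.
The safety rule pushes this higher. Following every safe sequence of crossings, the most of the 5 that can be at the new quay as the barge arrives there on crossing 5 is 4 — never all 5.
So no plan with fewer than 7 crossings exists, and this one achieves 7:
1. Drover goes to the new quay with the paint-bot and the weld-bot.  [the old quay: the grip-bot, the haul-bot, the sort-bot | the new quay: the paint-bot, the weld-bot]
2. Drover goes back to the old quay alone.  [the old quay: the grip-bot, the haul-bot, the sort-bot | the new quay: the paint-bot, the weld-bot]
3. Drover goes to the new quay with the haul-bot.  [the old quay: the grip-bot, the sort-bot | the new quay: the haul-bot, the paint-bot, the weld-bot]
4. Drover goes back to the old quay with the paint-bot and the weld-bot.  [the old quay: the grip-bot, the paint-bot, the sort-bot, the weld-bot | the new quay: the haul-bot]
5. Drover goes to the new quay with the grip-bot and the sort-bot.  [the old quay: the paint-bot, the weld-bot | the new quay: the grip-bot, the haul-bot, the sort-bot]
6. Drover goes back to the old quay alone.  [the old quay: the paint-bot, the weld-bot | the new quay: the grip-bot, the haul-bot, the sort-bot]
7. Drover goes to the new quay with the paint-bot and the weld-bot.  [the old quay: — | the new quay: the grip-bot, the haul-bot, the paint-bot, the sort-bot, the weld-bot]

7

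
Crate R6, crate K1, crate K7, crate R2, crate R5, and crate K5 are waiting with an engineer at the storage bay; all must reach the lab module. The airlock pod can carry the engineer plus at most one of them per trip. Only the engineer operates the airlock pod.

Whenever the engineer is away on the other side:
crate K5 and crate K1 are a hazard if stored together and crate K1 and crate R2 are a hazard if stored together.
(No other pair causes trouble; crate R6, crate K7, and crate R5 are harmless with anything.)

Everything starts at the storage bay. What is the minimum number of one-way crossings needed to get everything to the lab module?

13

Counting alone: the engineer can take at most 1 across per trip to the lab module, so moving all 6 needs at least 6 loaded trips out, with a return between consecutive ones — at least 11 crossings.
The safety rule pushes this higher. Following every safe sequence of crossings, the most of the 6 that can be at the lab module as the airlock pod arrives there on crossing 11 is 5 — never all 6.
So no plan with fewer than 13 crossings exists, and this one achieves 13:
1. Engineer goes to the lab module with crate K1.  [the storage bay: crate K5, crate K7, crate R2, crate R5, crate R6 | the lab module: crate K1]
2. Engineer goes back to the storage bay alone.  [the storage bay: crate K5, crate K7, crate R2, crate R5, crate R6 | the lab module: crate K1]
3. Engineer goes to the lab module with crate R6.  [the storage bay: crate K5, crate K7, crate R2, crate R5 | the lab module: crate K1, crate R6]
4. Engineer goes back to the storage bay alone.  [the storage bay: crate K5, crate K7, crate R2, crate R5 | the lab module: crate K1, crate R6]
5. Engineer goes to the lab module with crate K7.  [the storage bay: crate K5, crate R2, crate R5 | the lab module: crate K1, crate K7, crate R6]
6. Engineer goes back to the storage bay alone.  [the storage bay: crate K5, crate R2, crate R5 | the lab module: crate K1, crate K7, crate R6]
7. Engineer goes to the lab module with crate R2.  [the storage bay: crate K5, crate R5 | the lab module: crate K1, crate K7, crate R2, crate R6]
8. Engineer goes back to the storage bay with crate K1.  [the storage bay: crate K1, crate K5, crate R5 | the lab module: crate K7, crate R2, crate R6]
9. Engineer goes to the lab module with crate K5.  [the storage bay: crate K1, crate R5 | the lab module: crate K5, crate K7, crate R2, crate R6]
10. Engineer goes back to the storage bay alone.  [the storage bay: crate K1, crate R5 | the lab module: crate K5, crate K7, crate R2, crate R6]
11. Engineer goes to the lab module with crate R5.  [the storage bay: crate K1 | the lab module: crate K5, crate K7, crate R2, crate R5, crate R6]
12. Engineer goes back to the storage bay alone.  [the storage bay: crate K1 | the lab module: crate K5, crate K7, crate R2, crate R5, crate R6]
13. Engineer goes to the lab module with crate K1.  [the storage bay: — | the lab module: crate K1, crate K5, crate K7, crate R2, crate R5, crate R6]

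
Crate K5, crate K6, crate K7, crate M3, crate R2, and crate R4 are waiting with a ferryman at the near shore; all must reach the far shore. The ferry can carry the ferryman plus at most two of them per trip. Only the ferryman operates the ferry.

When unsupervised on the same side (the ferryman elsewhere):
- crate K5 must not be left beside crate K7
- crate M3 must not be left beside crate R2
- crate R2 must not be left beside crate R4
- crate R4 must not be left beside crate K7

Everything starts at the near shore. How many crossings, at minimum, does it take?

Counting alone: the ferryman can take at most 2 across per trip to the far shore, so moving all 6 needs at least 3 loaded trips out, with a return between consecutive ones — at least 5 crossings.
The safety rule pushes this higher. Following every safe sequence of crossings, the most of the 6 that can be at the far shore as the ferry arrives there on crossing 5 is 5 — never all 6.
So no plan with fewer than 7 crossings exists, and this one achieves 7:
1. Ferryman goes to the far shore with crate K7 and crate R2.  [the near shore: crate K5, crate K6, crate M3, crate R4 | the far shore: crate K7, crate R2]
2. Ferryman goes back to the near shore alone.  [the near shore: crate K5, crate K6, crate M3, crate R4 | the far shore: crate K7, crate R2]
3. Ferryman goes to the far shore with crate K5 and crate K6.  [the near shore: crate M3, crate R4 | the far shore: crate K5, crate K6, crate K7, crate R2]
4. Ferryman goes back to the near shore with crate K7.  [the near shore: crate K7, crate M3, crate R4 | the far shore: crate K5, crate K6, crate R2]
5. Ferryman goes to the far shore with crate M3 and crate R4.  [the near shore: crate K7 | the far shore: crate K5, crate K6, crate M3, crate R2, crate R4]
6. Ferryman goes back to the near shore with crate R2.  [the near shore: crate K7, crate R2 | the far shore: crate K5, crate K6, crate M3, crate R4]
7. Ferryman goes to the far shore with crate K7 and crate R2.  [the near shore: — | the far shore: crate K5, crate K6, crate K7, crate M3, crate R2, crate R4]

7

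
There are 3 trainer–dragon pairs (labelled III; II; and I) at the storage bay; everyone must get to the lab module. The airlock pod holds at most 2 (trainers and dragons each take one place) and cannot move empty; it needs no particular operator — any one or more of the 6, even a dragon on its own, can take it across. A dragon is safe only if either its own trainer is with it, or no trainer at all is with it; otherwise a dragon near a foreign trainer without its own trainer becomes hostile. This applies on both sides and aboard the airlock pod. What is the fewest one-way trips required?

Counting alone: each trip to the lab module takes at most 2 across and each return brings at least 1 back, so after t trips out (and t−1 returns) at most 2t − (t−1) of the 6 are across; that first reaches 6 at t = 5, so at least 9 crossings are needed.
The safety rule pushes this higher. Following every safe sequence of crossings, the most of the 6 that can be at the lab module as the airlock pod arrives there on crossing 9 is 5 — never all 6.
So no plan with fewer than 11 crossings exists, and this one achieves 11:
1. dragon III and trainer III cross → the lab module.
2. trainer III crosses ← the storage bay.
3. dragon I and dragon II cross → the lab module.
4. dragon III crosses ← the storage bay.
5. trainer I and trainer II cross → the lab module.
6. dragon II and trainer II cross ← the storage bay.
7. trainer II and trainer III cross → the lab module.
8. dragon I crosses ← the storage bay.
9. dragon II and dragon III cross → the lab module.
10. trainer I crosses ← the storage bay.
11. dragon I and trainer I cross → the lab module.

11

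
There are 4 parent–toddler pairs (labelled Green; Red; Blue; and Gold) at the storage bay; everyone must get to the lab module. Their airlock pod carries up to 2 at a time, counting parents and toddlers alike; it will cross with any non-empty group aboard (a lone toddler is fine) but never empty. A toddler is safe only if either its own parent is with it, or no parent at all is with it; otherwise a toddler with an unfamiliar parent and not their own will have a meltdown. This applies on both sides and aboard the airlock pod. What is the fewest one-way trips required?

impossible

Following every safe sequence of crossings from the start, the most of the 8 that can be at the lab module as the airlock pod arrives there on crossings 1, 3, 5 is 2, 3, 4 respectively; the best ever achieved is 4 of 8.
From crossing 7 on, no configuration arises that was not already reachable earlier: only 44 distinct safe configurations (who is on which side, and where the airlock pod is) can ever be reached, none of them has everyone across, and every continuation just revisits them. So no valid plan exists.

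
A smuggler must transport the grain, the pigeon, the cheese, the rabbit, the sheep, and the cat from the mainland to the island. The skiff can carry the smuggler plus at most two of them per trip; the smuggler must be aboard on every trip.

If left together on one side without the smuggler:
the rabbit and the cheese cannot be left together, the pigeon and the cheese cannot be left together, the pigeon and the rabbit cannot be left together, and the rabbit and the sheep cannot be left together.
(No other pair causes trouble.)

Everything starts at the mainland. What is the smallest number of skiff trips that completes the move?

Counting alone: the smuggler can take at most 2 across per trip to the island, so moving all 6 needs at least 3 loaded trips out, with a return between consecutive ones — at least 5 crossings.
The safety rule pushes this higher. Following every safe sequence of crossings, the most of the 6 that can be at the island as the skiff arrives there on crossings 5, 7 is 4, 5 respectively — never all 6.
So no plan with fewer than 9 crossings exists, and this one achieves 9:
1. Smuggler goes to the island with the pigeon and the rabbit.  [the mainland: the cat, the cheese, the grain, the sheep | the island: the pigeon, the rabbit]
2. Smuggler goes back to the mainland with the pigeon.  [the mainland: the cat, the cheese, the grain, the pigeon, the sheep | the island: the rabbit]
3. Smuggler goes to the island with the grain and the pigeon.  [the mainland: the cat, the cheese, the sheep | the island: the grain, the pigeon, the rabbit]
4. Smuggler goes back to the mainland with the pigeon.  [the mainland: the cat, the cheese, the pigeon, the sheep | the island: the grain, the rabbit]
5. Smuggler goes to the island with the pigeon and the sheep.  [the mainland: the cat, the cheese | the island: the grain, the pigeon, the rabbit, the sheep]
6. Smuggler goes back to the mainland with the rabbit.  [the mainland: the cat, the cheese, the rabbit | the island: the grain, the pigeon, the sheep]
7. Smuggler goes to the island with the cat and the cheese.  [the mainland: the rabbit | the island: the cat, the cheese, the grain, the pigeon, the sheep]
8. Smuggler goes back to the mainland with the pigeon.  [the mainland: the pigeon, the rabbit | the island: the cat, the cheese, the grain, the sheep]
9. Smuggler goes to the island with the pigeon and the rabbit.  [the mainland: — | the island: the cat, the cheese, the grain, the pigeon, the rabbit, the sheep]

9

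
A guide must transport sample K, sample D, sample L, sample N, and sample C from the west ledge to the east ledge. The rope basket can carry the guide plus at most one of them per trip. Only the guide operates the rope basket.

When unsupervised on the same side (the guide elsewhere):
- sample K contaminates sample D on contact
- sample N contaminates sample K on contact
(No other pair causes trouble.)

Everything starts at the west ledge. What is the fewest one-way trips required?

Counting alone: the guide can take at most 1 across per trip to the east ledge, so moving all 5 needs at least 5 loaded trips out, with a return between consecutive ones — at least 9 crossings.
The safety rule pushes this higher. Following every safe sequence of crossings, the most of the 5 that can be at the east ledge as the rope basket arrives there on crossing 9 is 4 — never all 5.
So no plan with fewer than 11 crossings exists, and this one achieves 11:
1. Guide goes to the east ledge with sample K.
2. Guide goes back to the west ledge alone.
3. Guide goes to the east ledge with sample D.
4. Guide goes back to the west ledge with sample K.
5. Guide goes to the east ledge with sample N.
6. Guide goes back to the west ledge alone.
7. Guide goes to the east ledge with sample L.
8. Guide goes back to the west ledge alone.
9. Guide goes to the east ledge with sample C.
10. Guide goes back to the west ledge alone.
11. Guide goes to the east ledge with sample K.

11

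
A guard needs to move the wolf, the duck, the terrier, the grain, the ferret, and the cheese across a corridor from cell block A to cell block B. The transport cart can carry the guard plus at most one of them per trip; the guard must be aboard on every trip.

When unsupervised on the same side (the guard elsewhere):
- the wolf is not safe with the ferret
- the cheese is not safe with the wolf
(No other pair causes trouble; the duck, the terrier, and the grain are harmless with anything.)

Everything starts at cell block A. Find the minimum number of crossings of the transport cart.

13

Counting alone: the guard can take at most 1 across per trip to cell block B, so moving all 6 needs at least 6 loaded trips out, with a return between consecutive ones — at least 11 crossings.
The safety rule pushes this higher. Following every safe sequence of crossings, the most of the 6 that can be at cell block B as the transport cart arrives there on crossing 11 is 5 — never all 6.
So no plan with fewer than 13 crossings exists, and this one achieves 13:
1. Guard goes to cell block B with the wolf.  [cell block A: the cheese, the duck, the ferret, the grain, the terrier | cell block B: the wolf]
2. Guard goes back to cell block A alone.  [cell block A: the cheese, the duck, the ferret, the grain, the terrier | cell block B: the wolf]
3. Guard goes to cell block B with the duck.  [cell block A: the cheese, the ferret, the grain, the terrier | cell block B: the duck, the wolf]
4. Guard goes back to cell block A alone.  [cell block A: the cheese, the ferret, the grain, the terrier | cell block B: the duck, the wolf]
5. Guard goes to cell block B with the terrier.  [cell block A: the cheese, the ferret, the grain | cell block B: the duck, the terrier, the wolf]
6. Guard goes back to cell block A alone.  [cell block A: the cheese, the ferret, the grain | cell block B: the duck, the terrier, the wolf]
7. Guard goes to cell block B with the grain.  [cell block A: the cheese, the ferret | cell block B: the duck, the grain, the terrier, the wolf]
8. Guard goes back to cell block A alone.  [cell block A: the cheese, the ferret | cell block B: the duck, the grain, the terrier, the wolf]
9. Guard goes to cell block B with the ferret.  [cell block A: the cheese | cell block B: the duck, the ferret, the grain, the terrier, the wolf]
10. Guard goes back to cell block A with the wolf.  [cell block A: the cheese, the wolf | cell block B: the duck, the ferret, the grain, the terrier]
11. Guard goes to cell block B with the cheese.  [cell block A: the wolf | cell block B: the cheese, the duck, the ferret, the grain, the terrier]
12. Guard goes back to cell block A alone.  [cell block A: the wolf | cell block B: the cheese, the duck, the ferret, the grain, the terrier]
13. Guard goes to cell block B with the wolf.  [cell block A: — | cell block B: the cheese, the duck, the ferret, the grain, the terrier, the wolf]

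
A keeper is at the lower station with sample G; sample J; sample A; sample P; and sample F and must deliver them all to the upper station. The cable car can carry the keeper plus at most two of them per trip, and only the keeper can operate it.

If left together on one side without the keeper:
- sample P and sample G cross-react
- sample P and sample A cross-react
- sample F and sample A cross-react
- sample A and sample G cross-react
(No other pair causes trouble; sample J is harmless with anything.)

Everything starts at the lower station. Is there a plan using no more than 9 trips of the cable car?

Yes

Yes — this plan uses 7 crossings (≤ 9):
1. Keeper goes to the upper station with sample A and sample G.  [the lower station: sample F, sample J, sample P | the upper station: sample A, sample G]
2. Keeper goes back to the lower station with sample G.  [the lower station: sample F, sample G, sample J, sample P | the upper station: sample A]
3. Keeper goes to the upper station with sample G and sample J.  [the lower station: sample F, sample P | the upper station: sample A, sample G, sample J]
4. Keeper goes back to the lower station with sample G.  [the lower station: sample F, sample G, sample P | the upper station: sample A, sample J]
5. Keeper goes to the upper station with sample F and sample G.  [the lower station: sample P | the upper station: sample A, sample F, sample G, sample J]
6. Keeper goes back to the lower station with sample A.  [the lower station: sample A, sample P | the upper station: sample F, sample G, sample J]
7. Keeper goes to the upper station with sample A and sample P.  [the lower station: — | the upper station: sample A, sample F, sample G, sample J, sample P]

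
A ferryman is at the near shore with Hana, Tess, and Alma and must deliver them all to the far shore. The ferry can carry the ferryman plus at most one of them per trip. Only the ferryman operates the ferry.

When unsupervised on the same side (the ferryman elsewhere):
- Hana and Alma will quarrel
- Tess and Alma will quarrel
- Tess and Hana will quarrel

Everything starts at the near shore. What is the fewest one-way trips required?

Whatever the first load, the items left behind include a forbidden pair without the ferryman. No opening move is safe, so no plan exists.

impossible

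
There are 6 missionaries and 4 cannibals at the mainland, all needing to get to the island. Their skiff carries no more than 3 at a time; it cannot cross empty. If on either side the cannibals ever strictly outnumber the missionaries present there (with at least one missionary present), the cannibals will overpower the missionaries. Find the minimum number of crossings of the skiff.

9

Counting alone: each trip to the island takes at most 3 across and each return brings at least 1 back, so after t trips out (and t−1 returns) at most 3t − (t−1) of the 10 are across; that first reaches 10 at t = 5, so at least 9 crossings are needed.
The plan below uses exactly 9 crossings, so it is optimal:
1. 2 cannibals → the island.  (the mainland: 6M 2C; the island: 0M 2C)
2. 1 cannibal ← the mainland.  (the mainland: 6M 3C; the island: 0M 1C)
3. 3 cannibals → the island.  (the mainland: 6M 0C; the island: 0M 4C)
4. 1 cannibal ← the mainland.  (the mainland: 6M 1C; the island: 0M 3C)
5. 3 missionaries → the island.  (the mainland: 3M 1C; the island: 3M 3C)
6. 1 cannibal ← the mainland.  (the mainland: 3M 2C; the island: 3M 2C)
7. 1 missionary and 2 cannibals → the island.  (the mainland: 2M 0C; the island: 4M 4C)
8. 1 cannibal ← the mainland.  (the mainland: 2M 1C; the island: 4M 3C)
9. 2 missionaries and 1 cannibal → the island.  (the mainland: 0M 0C; the island: 6M 4C)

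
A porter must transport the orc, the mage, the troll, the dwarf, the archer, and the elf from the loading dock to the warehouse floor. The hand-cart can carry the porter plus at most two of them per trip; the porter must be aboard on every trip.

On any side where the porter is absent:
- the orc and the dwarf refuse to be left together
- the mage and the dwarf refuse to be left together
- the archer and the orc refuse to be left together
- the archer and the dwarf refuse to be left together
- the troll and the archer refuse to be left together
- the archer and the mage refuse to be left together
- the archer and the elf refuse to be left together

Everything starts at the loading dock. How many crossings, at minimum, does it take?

Counting alone: the porter can take at most 2 across per trip to the warehouse floor, so moving all 6 needs at least 3 loaded trips out, with a return between consecutive ones — at least 5 crossings.
The safety rule pushes this higher. Following every safe sequence of crossings, the most of the 6 that can be at the warehouse floor as the hand-cart arrives there on crossings 5, 7 is 4, 5 respectively — never all 6.
So no plan with fewer than 9 crossings exists, and this one achieves 9:
1. Porter goes to the warehouse floor with the archer and the dwarf.  [the loading dock: the elf, the mage, the orc, the troll | the warehouse floor: the archer, the dwarf]
2. Porter goes back to the loading dock with the dwarf.  [the loading dock: the dwarf, the elf, the mage, the orc, the troll | the warehouse floor: the archer]
3. Porter goes to the warehouse floor with the mage and the orc.  [the loading dock: the dwarf, the elf, the troll | the warehouse floor: the archer, the mage, the orc]
4. Porter goes back to the loading dock with the archer.  [the loading dock: the archer, the dwarf, the elf, the troll | the warehouse floor: the mage, the orc]
5. Porter goes to the warehouse floor with the archer and the troll.  [the loading dock: the dwarf, the elf | the warehouse floor: the archer, the mage, the orc, the troll]
6. Porter goes back to the loading dock with the archer.  [the loading dock: the archer, the dwarf, the elf | the warehouse floor: the mage, the orc, the troll]
7. Porter goes to the warehouse floor with the dwarf and the elf.  [the loading dock: the archer | the warehouse floor: the dwarf, the elf, the mage, the orc, the troll]
8. Porter goes back to the loading dock with the dwarf.  [the loading dock: the archer, the dwarf | the warehouse floor: the elf, the mage, the orc, the troll]
9. Porter goes to the warehouse floor with the archer and the dwarf.  [the loading dock: — | the warehouse floor: the archer, the dwarf, the elf, the mage, the orc, the troll]

9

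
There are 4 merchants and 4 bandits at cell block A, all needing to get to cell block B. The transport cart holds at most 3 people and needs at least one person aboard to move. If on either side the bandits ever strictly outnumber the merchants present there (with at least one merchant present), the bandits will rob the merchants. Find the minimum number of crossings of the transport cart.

Counting alone: each trip to cell block B takes at most 3 across and each return brings at least 1 back, so after t trips out (and t−1 returns) at most 3t − (t−1) of the 8 are across; that first reaches 8 at t = 4, so at least 7 crossings are needed.
The safety rule pushes this higher. Following every safe sequence of crossings, the most of the 8 that can be at cell block B as the transport cart arrives there on crossing 7 is 7 — never all 8.
So no plan with fewer than 9 crossings exists, and this one achieves 9:
1. 2 bandits → cell block B.  (cell block A: 4M 2B; cell block B: 0M 2B)
2. 1 bandit ← cell block A.  (cell block A: 4M 3B; cell block B: 0M 1B)
3. 3 bandits → cell block B.  (cell block A: 4M 0B; cell block B: 0M 4B)
4. 1 bandit ← cell block A.  (cell block A: 4M 1B; cell block B: 0M 3B)
5. 3 merchants → cell block B.  (cell block A: 1M 1B; cell block B: 3M 3B)
6. 1 merchant and 1 bandit ← cell block A.  (cell block A: 2M 2B; cell block B: 2M 2B)
7. 2 merchants → cell block B.  (cell block A: 0M 2B; cell block B: 4M 2B)
8. 1 bandit ← cell block A.  (cell block A: 0M 3B; cell block B: 4M 1B)
9. 3 bandits → cell block B.  (cell block A: 0M 0B; cell block B: 4M 4B)

9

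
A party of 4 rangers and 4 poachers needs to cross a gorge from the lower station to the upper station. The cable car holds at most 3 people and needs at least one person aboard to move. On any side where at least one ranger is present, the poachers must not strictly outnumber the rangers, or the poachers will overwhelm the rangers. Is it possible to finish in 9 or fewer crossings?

Yes — this plan uses 9 crossings (≤ 9):
1. 2 poachers → the upper station.  (the lower station: 4R 2P; the upper station: 0R 2P)
2. 1 poacher ← the lower station.  (the lower station: 4R 3P; the upper station: 0R 1P)
3. 3 poachers → the upper station.  (the lower station: 4R 0P; the upper station: 0R 4P)
4. 1 poacher ← the lower station.  (the lower station: 4R 1P; the upper station: 0R 3P)
5. 3 rangers → the upper station.  (the lower station: 1R 1P; the upper station: 3R 3P)
6. 1 ranger and 1 poacher ← the lower station.  (the lower station: 2R 2P; the upper station: 2R 2P)
7. 2 rangers → the upper station.  (the lower station: 0R 2P; the upper station: 4R 2P)
8. 1 poacher ← the lower station.  (the lower station: 0R 3P; the upper station: 4R 1P)
9. 3 poachers → the upper station.  (the lower station: 0R 0P; the upper station: 4R 4P)

Yes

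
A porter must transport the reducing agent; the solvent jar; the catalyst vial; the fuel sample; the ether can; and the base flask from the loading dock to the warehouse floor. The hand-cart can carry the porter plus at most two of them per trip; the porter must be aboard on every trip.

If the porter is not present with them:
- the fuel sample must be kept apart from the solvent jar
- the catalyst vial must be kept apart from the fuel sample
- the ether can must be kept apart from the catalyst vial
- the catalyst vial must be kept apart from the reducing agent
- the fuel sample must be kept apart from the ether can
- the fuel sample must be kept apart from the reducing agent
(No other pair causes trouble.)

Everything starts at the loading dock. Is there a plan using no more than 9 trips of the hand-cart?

Yes — this plan uses 9 crossings (≤ 9):
1. Porter goes to the warehouse floor with the catalyst vial and the fuel sample.  [the loading dock: the base flask, the ether can, the reducing agent, the solvent jar | the warehouse floor: the catalyst vial, the fuel sample]
2. Porter goes back to the loading dock with the catalyst vial.  [the loading dock: the base flask, the catalyst vial, the ether can, the reducing agent, the solvent jar | the warehouse floor: the fuel sample]
3. Porter goes to the warehouse floor with the ether can and the reducing agent.  [the loading dock: the base flask, the catalyst vial, the solvent jar | the warehouse floor: the ether can, the fuel sample, the reducing agent]
4. Porter goes back to the loading dock with the fuel sample.  [the loading dock: the base flask, the catalyst vial, the fuel sample, the solvent jar | the warehouse floor: the ether can, the reducing agent]
5. Porter goes to the warehouse floor with the catalyst vial and the solvent jar.  [the loading dock: the base flask, the fuel sample | the warehouse floor: the catalyst vial, the ether can, the reducing agent, the solvent jar]
6. Porter goes back to the loading dock with the catalyst vial.  [the loading dock: the base flask, the catalyst vial, the fuel sample | the warehouse floor: the ether can, the reducing agent, the solvent jar]
7. Porter goes to the warehouse floor with the base flask and the catalyst vial.  [the loading dock: the fuel sample | the warehouse floor: the base flask, the catalyst vial, the ether can, the reducing agent, the solvent jar]
8. Porter goes back to the loading dock with the catalyst vial.  [the loading dock: the catalyst vial, the fuel sample | the warehouse floor: the base flask, the ether can, the reducing agent, the solvent jar]
9. Porter goes to the warehouse floor with the catalyst vial and the fuel sample.  [the loading dock: — | the warehouse floor: the base flask, the catalyst vial, the ether can, the fuel sample, the reducing agent, the solvent jar]

Yes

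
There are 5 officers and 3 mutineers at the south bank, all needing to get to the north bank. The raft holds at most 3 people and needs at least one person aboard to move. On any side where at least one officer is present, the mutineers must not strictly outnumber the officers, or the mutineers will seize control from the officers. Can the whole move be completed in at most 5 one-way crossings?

Counting alone: each trip to the north bank takes at most 3 across and each return brings at least 1 back, so after t trips out (and t−1 returns) at most 3t − (t−1) of the 8 are across; that first reaches 8 at t = 4, so at least 7 crossings are needed.
Since 5 < 7, 5 crossings cannot be enough. (The shortest complete plan in fact takes 7:)
1. 2 mutineers → the north bank.  (the south bank: 5O 1M; the north bank: 0O 2M)
2. 1 mutineer ← the south bank.  (the south bank: 5O 2M; the north bank: 0O 1M)
3. 2 officers and 1 mutineer → the north bank.  (the south bank: 3O 1M; the north bank: 2O 2M)
4. 1 mutineer ← the south bank.  (the south bank: 3O 2M; the north bank: 2O 1M)
5. 1 officer and 2 mutineers → the north bank.  (the south bank: 2O 0M; the north bank: 3O 3M)
6. 1 mutineer ← the south bank.  (the south bank: 2O 1M; the north bank: 3O 2M)
7. 2 officers and 1 mutineer → the north bank.  (the south bank: 0O 0M; the north bank: 5O 3M)

No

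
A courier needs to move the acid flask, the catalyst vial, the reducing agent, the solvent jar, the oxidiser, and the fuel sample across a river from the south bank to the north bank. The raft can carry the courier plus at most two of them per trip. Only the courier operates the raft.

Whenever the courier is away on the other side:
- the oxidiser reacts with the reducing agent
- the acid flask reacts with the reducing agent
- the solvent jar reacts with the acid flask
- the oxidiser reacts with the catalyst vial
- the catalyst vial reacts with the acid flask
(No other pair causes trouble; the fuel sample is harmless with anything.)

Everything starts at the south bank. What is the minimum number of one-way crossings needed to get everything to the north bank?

Counting alone: the courier can take at most 2 across per trip to the north bank, so moving all 6 needs at least 3 loaded trips out, with a return between consecutive ones — at least 5 crossings.
The safety rule pushes this higher. Following every safe sequence of crossings, the most of the 6 that can be at the north bank as the raft arrives there on crossing 5 is 5 — never all 6.
So no plan with fewer than 7 crossings exists, and this one achieves 7:
1. Courier goes to the north bank with the acid flask and the oxidiser.  [the south bank: the catalyst vial, the fuel sample, the reducing agent, the solvent jar | the north bank: the acid flask, the oxidiser]
2. Courier goes back to the south bank alone.  [the south bank: the catalyst vial, the fuel sample, the reducing agent, the solvent jar | the north bank: the acid flask, the oxidiser]
3. Courier goes to the north bank with the catalyst vial and the reducing agent.  [the south bank: the fuel sample, the solvent jar | the north bank: the acid flask, the catalyst vial, the oxidiser, the reducing agent]
4. Courier goes back to the south bank with the acid flask and the oxidiser.  [the south bank: the acid flask, the fuel sample, the oxidiser, the solvent jar | the north bank: the catalyst vial, the reducing agent]
5. Courier goes to the north bank with the fuel sample and the solvent jar.  [the south bank: the acid flask, the oxidiser | the north bank: the catalyst vial, the fuel sample, the reducing agent, the solvent jar]
6. Courier goes back to the south bank alone.  [the south bank: the acid flask, the oxidiser | the north bank: the catalyst vial, the fuel sample, the reducing agent, the solvent jar]
7. Courier goes to the north bank with the acid flask and the oxidiser.  [the south bank: — | the north bank: the acid flask, the catalyst vial, the fuel sample, the oxidiser, the reducing agent, the solvent jar]

7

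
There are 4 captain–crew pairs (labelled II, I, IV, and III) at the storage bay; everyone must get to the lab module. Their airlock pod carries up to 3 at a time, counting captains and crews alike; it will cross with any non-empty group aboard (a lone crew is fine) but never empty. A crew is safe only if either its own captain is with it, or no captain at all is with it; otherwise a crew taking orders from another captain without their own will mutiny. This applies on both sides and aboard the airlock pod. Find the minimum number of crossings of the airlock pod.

Counting alone: each trip to the lab module takes at most 3 across and each return brings at least 1 back, so after t trips out (and t−1 returns) at most 3t − (t−1) of the 8 are across; that first reaches 8 at t = 4, so at least 7 crossings are needed.
The safety rule pushes this higher. Following every safe sequence of crossings, the most of the 8 that can be at the lab module as the airlock pod arrives there on crossing 7 is 7 — never all 8.
So no plan with fewer than 9 crossings exists, and this one achieves 9:
1. captain II and crew II cross → the lab module.
2. captain II crosses ← the storage bay.
3. captain I, captain II, and crew I cross → the lab module.
4. captain II and crew II cross ← the storage bay.
5. captain II, captain III, and captain IV cross → the lab module.
6. crew I crosses ← the storage bay.
7. crew I and crew II cross → the lab module.
8. crew II crosses ← the storage bay.
9. crew II, crew III, and crew IV cross → the lab module.

9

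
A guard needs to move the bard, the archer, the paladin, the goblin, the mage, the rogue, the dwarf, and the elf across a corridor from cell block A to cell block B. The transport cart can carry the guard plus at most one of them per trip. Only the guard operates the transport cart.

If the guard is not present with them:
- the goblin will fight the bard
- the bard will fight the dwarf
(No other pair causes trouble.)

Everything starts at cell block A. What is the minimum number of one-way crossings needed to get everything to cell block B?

Counting alone: the guard can take at most 1 across per trip to cell block B, so moving all 8 needs at least 8 loaded trips out, with a return between consecutive ones — at least 15 crossings.
The safety rule pushes this higher. Following every safe sequence of crossings, the most of the 8 that can be at cell block B as the transport cart arrives there on crossing 15 is 7 — never all 8.
So no plan with fewer than 17 crossings exists, and this one achieves 17:
1. Guard goes to cell block B with the bard.
2. Guard goes back to cell block A alone.
3. Guard goes to cell block B with the archer.
4. Guard goes back to cell block A alone.
5. Guard goes to cell block B with the paladin.
6. Guard goes back to cell block A alone.
7. Guard goes to cell block B with the goblin.
8. Guard goes back to cell block A with the bard.
9. Guard goes to cell block B with the dwarf.
10. Guard goes back to cell block A alone.
11. Guard goes to cell block B with the mage.
12. Guard goes back to cell block A alone.
13. Guard goes to cell block B with the rogue.
14. Guard goes back to cell block A alone.
15. Guard goes to cell block B with the elf.
16. Guard goes back to cell block A alone.
17. Guard goes to cell block B with the bard.

17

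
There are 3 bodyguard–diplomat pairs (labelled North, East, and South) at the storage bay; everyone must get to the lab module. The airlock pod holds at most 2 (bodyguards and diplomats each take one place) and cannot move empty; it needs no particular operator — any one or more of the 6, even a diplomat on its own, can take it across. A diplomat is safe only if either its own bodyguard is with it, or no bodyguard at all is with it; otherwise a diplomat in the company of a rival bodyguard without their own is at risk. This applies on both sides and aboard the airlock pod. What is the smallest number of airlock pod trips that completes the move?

Counting alone: each trip to the lab module takes at most 2 across and each return brings at least 1 back, so after t trips out (and t−1 returns) at most 2t − (t−1) of the 6 are across; that first reaches 6 at t = 5, so at least 9 crossings are needed.
The safety rule pushes this higher. Following every safe sequence of crossings, the most of the 6 that can be at the lab module as the airlock pod arrives there on crossing 9 is 5 — never all 6.
So no plan with fewer than 11 crossings exists, and this one achieves 11:
1. bodyguard North and diplomat North cross → the lab module.
2. bodyguard North crosses ← the storage bay.
3. diplomat East and diplomat South cross → the lab module.
4. diplomat North crosses ← the storage bay.
5. bodyguard East and bodyguard South cross → the lab module.
6. bodyguard East and diplomat East cross ← the storage bay.
7. bodyguard East and bodyguard North cross → the lab module.
8. diplomat South crosses ← the storage bay.
9. diplomat East and diplomat North cross → the lab module.
10. bodyguard South crosses ← the storage bay.
11. bodyguard South and diplomat South cross → the lab module.

11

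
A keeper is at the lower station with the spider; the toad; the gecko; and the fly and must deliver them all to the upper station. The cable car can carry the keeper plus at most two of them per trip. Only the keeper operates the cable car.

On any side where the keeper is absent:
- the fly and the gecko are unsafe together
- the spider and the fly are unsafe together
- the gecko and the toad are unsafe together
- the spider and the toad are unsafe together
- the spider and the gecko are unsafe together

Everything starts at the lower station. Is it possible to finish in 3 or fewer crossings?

No

Counting alone: the keeper can take at most 2 across per trip to the upper station, so moving all 4 needs at least 2 loaded trips out, with a return between consecutive ones — at least 3 crossings.
The safety rule pushes this higher. Following every safe sequence of crossings, the most of the 4 that can be at the upper station as the cable car arrives there on crossing 3 is 3 — never all 4.
So the move cannot be finished within 3 crossings. (The shortest complete plan takes 5:)
1. Keeper goes to the upper station with the gecko and the spider.  [the lower station: the fly, the toad | the upper station: the gecko, the spider]
2. Keeper goes back to the lower station with the spider.  [the lower station: the fly, the spider, the toad | the upper station: the gecko]
3. Keeper goes to the upper station with the fly and the toad.  [the lower station: the spider | the upper station: the fly, the gecko, the toad]
4. Keeper goes back to the lower station with the gecko.  [the lower station: the gecko, the spider | the upper station: the fly, the toad]
5. Keeper goes to the upper station with the gecko and the spider.  [the lower station: — | the upper station: the fly, the gecko, the spider, the toad]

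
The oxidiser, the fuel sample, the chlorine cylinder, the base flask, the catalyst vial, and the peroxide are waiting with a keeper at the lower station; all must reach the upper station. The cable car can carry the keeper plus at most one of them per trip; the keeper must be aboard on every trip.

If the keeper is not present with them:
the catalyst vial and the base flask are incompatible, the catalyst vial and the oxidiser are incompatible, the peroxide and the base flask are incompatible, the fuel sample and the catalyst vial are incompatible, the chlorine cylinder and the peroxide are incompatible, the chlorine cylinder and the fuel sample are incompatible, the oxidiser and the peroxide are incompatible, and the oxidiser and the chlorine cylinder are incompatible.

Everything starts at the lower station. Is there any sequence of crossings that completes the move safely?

No

Whatever the first load, the items left behind include a forbidden pair without the keeper. No opening move is safe, so no plan exists.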